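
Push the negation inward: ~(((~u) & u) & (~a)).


De Morgan: the negation of a conjunction is the disjunction of the negations.
Distribute ~ across &, flipping it to |, and negate each literal.

(u | (~u)) | a


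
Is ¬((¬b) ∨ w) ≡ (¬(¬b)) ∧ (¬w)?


Compare truth tables:
b | w | φ | ψ
-------------
F | F | F | F
T | F | T | T
F | T | F | F
T | T | F | F
The columns φ and ψ agree on every row.

Yes, they are logically equivalent.


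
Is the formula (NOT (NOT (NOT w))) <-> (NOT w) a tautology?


Build the truth table over {w}:
w | φ
-----
F | T
T | T
Every row evaluates to true.

Yes, it is a tautology.


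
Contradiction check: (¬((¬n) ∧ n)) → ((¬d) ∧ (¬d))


Truth table over {d, n}:
d | n | φ
---------
F | F | T
T | F | F
F | T | T
T | T | F
Satisfying assignment at row 1: d=F, n=F gives T.

No, it is not a contradiction.


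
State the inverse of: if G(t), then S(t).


The inverse of (P → Q) is (¬P → ¬Q). It is equivalent to the converse, not to the original.
Here P = 'G(t)' and Q = 'S(t)'.

If not (G(t)), then not (S(t)).


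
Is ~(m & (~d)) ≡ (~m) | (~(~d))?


Compare truth tables:
d | m | φ | ψ
-------------
False | False | True | True
True | False | True | True
False | True | False | False
True | True | True | True
The columns φ and ψ agree on every row.

Yes, they are logically equivalent.


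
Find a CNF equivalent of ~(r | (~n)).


Step 1: Apply De Morgan: ¬(r ∨ (¬n)) = ¬r ∧ ¬(¬n).
Step 2: Eliminate any double negations (¬¬X = X).

(~r) & n


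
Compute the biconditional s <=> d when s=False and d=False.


Biconditional is true when both operands have the same truth value.
Substitute: s=False, d=False.
False <=> False evaluates to True.

True


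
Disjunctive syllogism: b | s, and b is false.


Disjunctive syllogism: from (P ∨ Q) and ¬P, infer Q.
One disjunct, 'b', is ruled out; the other must hold.

s


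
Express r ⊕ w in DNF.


Step 1: r ⊕ w is true exactly when they disagree: (r ∧ ¬w) ∨ (¬r ∧ w).

(r ∧ (¬w)) ∨ ((¬r) ∧ w)


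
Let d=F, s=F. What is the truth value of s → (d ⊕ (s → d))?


Substitute d=F, s=F:
s → d = F → F = T
d ⊕ (s → d) = F ⊕ T = T
s → (d ⊕ (s → d)) = F → T = T

T


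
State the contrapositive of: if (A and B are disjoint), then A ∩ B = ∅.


The contrapositive of (P → Q) is (¬Q → ¬P); it is logically equivalent to the original.
Here P = '(A and B are disjoint)' and Q = 'A ∩ B = ∅'.

If not (A ∩ B = ∅), then not ((A and B are disjoint)).


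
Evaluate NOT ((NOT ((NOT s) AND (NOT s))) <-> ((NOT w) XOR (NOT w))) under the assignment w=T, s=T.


Substitute w=T, s=T:
NOT s = F
NOT s = F
(NOT s) AND (NOT s) = F AND F = F
NOT ((NOT s) AND (NOT s)) = T
NOT w = F
NOT w = F
(NOT w) XOR (NOT w) = F XOR F = F
(NOT ((NOT s) AND (NOT s))) <-> ((NOT w) XOR (NOT w)) = T <-> F = F
NOT ((NOT ((NOT s) AND (NOT s))) <-> ((NOT w) XOR (NOT w))) = T

T


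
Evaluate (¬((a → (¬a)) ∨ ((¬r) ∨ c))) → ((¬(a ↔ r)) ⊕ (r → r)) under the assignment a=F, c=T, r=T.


Substitute a=F, c=T, r=T:
… (earlier sub-steps elided)
a → (¬a) = F → T = T
¬r = F
(¬r) ∨ c = F ∨ T = T
(a → (¬a)) ∨ ((¬r) ∨ c) = T ∨ T = T
¬((a → (¬a)) ∨ ((¬r) ∨ c)) = F
a ↔ r = F ↔ T = F
¬(a ↔ r) = T
r → r = T → T = T
(¬(a ↔ r)) ⊕ (r → r) = T ⊕ T = F
(¬((a → (¬a)) ∨ ((¬r) ∨ c))) → ((¬(a ↔ r)) ⊕ (r → r)) = F → F = T

T


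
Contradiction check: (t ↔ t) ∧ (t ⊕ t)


Truth table over {t}:
t | φ
-----
F | F
T | F
Every row is false.

Yes, it is a contradiction.


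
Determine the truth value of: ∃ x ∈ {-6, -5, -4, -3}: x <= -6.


Evaluate the predicate on each element: -6:T, -5:F, -4:F, -3:F.
Witness x = -6 satisfies the predicate.

T


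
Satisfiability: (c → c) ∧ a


Search for a satisfying assignment over {a, c}.
Try a=T, c=F: the formula evaluates to T.
A satisfying assignment exists.

Satisfiable.


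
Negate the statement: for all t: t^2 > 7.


¬(for all x: φ) = there exists x: ¬φ, and ¬(there exists x: φ) = for all x: ¬φ.
Apply to the universal statement.

there exists t: NOT(t^2 > 7)


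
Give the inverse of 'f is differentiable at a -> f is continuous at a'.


The inverse of (P → Q) is (¬P → ¬Q). It is equivalent to the converse, not to the original.
Here P = 'f is differentiable at a' and Q = 'f is continuous at a'.

If not (f is differentiable at a), then not (f is continuous at a).


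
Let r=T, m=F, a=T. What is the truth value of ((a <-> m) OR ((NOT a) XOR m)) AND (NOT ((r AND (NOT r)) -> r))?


Substitute r=T, m=F, a=T:
a <-> m = T <-> F = F
NOT a = F
(NOT a) XOR m = F XOR F = F
(a <-> m) OR ((NOT a) XOR m) = F OR F = F
NOT r = F
r AND (NOT r) = T AND F = F
(r AND (NOT r)) -> r = F -> T = T
NOT ((r AND (NOT r)) -> r) = F
((a <-> m) OR ((NOT a) XOR m)) AND (NOT ((r AND (NOT r)) -> r)) = F AND F = F

F


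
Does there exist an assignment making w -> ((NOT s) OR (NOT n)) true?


Search for a satisfying assignment over {n, s, w}.
Try n=F, s=F, w=F: the formula evaluates to T.
A satisfying assignment exists.

Satisfiable.


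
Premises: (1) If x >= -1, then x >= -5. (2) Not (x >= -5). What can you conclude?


Modus tollens: from (P → Q) and ¬Q, infer ¬P.
Q = 'x >= -5' is denied; since P → Q, P must also fail.

Not (x >= -1).


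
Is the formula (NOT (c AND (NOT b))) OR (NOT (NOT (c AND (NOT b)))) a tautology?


Build the truth table over {b, c}:
b | c | φ
---------
F | F | T
T | F | T
F | T | T
T | T | T
Every row evaluates to true.

Yes, it is a tautology.


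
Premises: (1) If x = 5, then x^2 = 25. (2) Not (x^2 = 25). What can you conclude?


Modus tollens: from (P → Q) and ¬Q, infer ¬P.
Q = 'x^2 = 25' is denied; since P → Q, P must also fail.

Not (x = 5).


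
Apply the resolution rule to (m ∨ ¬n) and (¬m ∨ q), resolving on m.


The clauses contain complementary literals m and ¬m.
Resolution eliminates this pair and disjoins the remaining literals (merging duplicates).

(¬n ∨ q)


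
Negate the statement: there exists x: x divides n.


¬(for all x: φ) = there exists x: ¬φ, and ¬(there exists x: φ) = for all x: ¬φ.
Apply to the existential statement.

for all x: NOT(x divides n)


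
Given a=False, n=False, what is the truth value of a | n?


Disjunction is false only when both operands are false.
Substitute: a=False, n=False.
False | False evaluates to False.

False


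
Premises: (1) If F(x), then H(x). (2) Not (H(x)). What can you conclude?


Modus tollens: from (P → Q) and ¬Q, infer ¬P.
Q = 'H(x)' is denied; since P → Q, P must also fail.

Not (F(x)).


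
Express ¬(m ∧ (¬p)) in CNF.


Step 1: Apply De Morgan: ¬(m ∧ (¬p)) = ¬m ∨ ¬(¬p).
Step 2: Eliminate any double negations (¬¬X = X).

(¬m) ∨ p


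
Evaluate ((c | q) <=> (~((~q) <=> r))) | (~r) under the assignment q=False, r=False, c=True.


Substitute q=False, r=False, c=True:
c | q = True | False = True
~q = True
(~q) <=> r = True <=> False = False
~((~q) <=> r) = True
(c | q) <=> (~((~q) <=> r)) = True <=> True = True
~r = True
((c | q) <=> (~((~q) <=> r))) | (~r) = True | True = True

True


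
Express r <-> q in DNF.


Step 1: r ↔ q is true exactly when both agree: (r ∧ q) ∨ (¬r ∧ ¬q).

(r AND q) OR ((NOT r) AND (NOT q))


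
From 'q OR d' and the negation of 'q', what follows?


Disjunctive syllogism: from (P ∨ Q) and ¬P, infer Q.
One disjunct, 'q', is ruled out; the other must hold.

d


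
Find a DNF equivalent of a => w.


Step 1: Rewrite a → w as ¬a ∨ w.

(~a) | w


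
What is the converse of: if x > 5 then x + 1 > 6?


The converse of (P → Q) is (Q → P). It is not in general equivalent to the original.
Here P = 'x > 5' and Q = 'x + 1 > 6'.

If x + 1 > 6, then x > 5.


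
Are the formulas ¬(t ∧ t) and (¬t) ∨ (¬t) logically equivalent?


Compare truth tables:
t | φ | ψ
---------
F | T | T
T | F | F
The columns φ and ψ agree on every row.

Yes, they are logically equivalent.


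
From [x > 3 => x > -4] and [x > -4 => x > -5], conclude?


Hypothetical syllogism: from (P → Q) and (Q → R), infer (P → R).
Chain the two implications through the shared middle term 'x > -4'.

x > 3 => x > -5


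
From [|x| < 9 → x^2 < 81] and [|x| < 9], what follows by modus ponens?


Modus ponens: from (P → Q) and P, infer Q.
P = '|x| < 9' is asserted, and P → Q holds, so Q follows.

x^2 < 81.


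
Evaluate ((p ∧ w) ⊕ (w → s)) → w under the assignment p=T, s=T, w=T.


Substitute p=T, s=T, w=T:
p ∧ w = T ∧ T = T
w → s = T → T = T
(p ∧ w) ⊕ (w → s) = T ⊕ T = F
((p ∧ w) ⊕ (w → s)) → w = F → T = T

T


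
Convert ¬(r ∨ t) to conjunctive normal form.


Step 1: Apply De Morgan: ¬(r ∨ t) = ¬r ∧ ¬t.

(¬r) ∧ (¬t)


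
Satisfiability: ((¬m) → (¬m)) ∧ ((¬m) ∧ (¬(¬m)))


Check all 2 assignments over {m}:
m | φ
-----
F | F
T | F
No assignment makes the formula true.

Unsatisfiable.


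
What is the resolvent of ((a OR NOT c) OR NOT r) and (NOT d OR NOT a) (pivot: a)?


The clauses contain complementary literals a and NOTa.
Resolution eliminates this pair and disjoins the remaining literals (merging duplicates).

((NOT c OR NOT r) OR NOT d)


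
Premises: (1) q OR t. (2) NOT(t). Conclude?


Disjunctive syllogism: from (P ∨ Q) and ¬P, infer Q.
One disjunct, 't', is ruled out; the other must hold.

q


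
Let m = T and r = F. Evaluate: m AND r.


Conjunction is true only when both operands are true.
Substitute: m=T, r=F.
T AND F evaluates to F.

F


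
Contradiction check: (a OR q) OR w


Truth table over {a, q, w}:
a | q | w | φ
-------------
F | F | F | F
T | F | F | T
F | T | F | T
T | T | F | T
F | F | T | T
T | F | T | T
F | T | T | T
T | T | T | T
Satisfying assignment at row 2: a=T, q=F, w=F gives T.

No, it is not a contradiction.


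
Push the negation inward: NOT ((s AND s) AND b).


De Morgan: the negation of a conjunction is the disjunction of the negations.
Distribute NOT across AND, flipping it to OR, and negate each literal.

((NOT s) OR (NOT s)) OR (NOT b)


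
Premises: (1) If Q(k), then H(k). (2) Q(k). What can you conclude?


Modus ponens: from (P → Q) and P, infer Q.
P = 'Q(k)' is asserted, and P → Q holds, so Q follows.

H(k).


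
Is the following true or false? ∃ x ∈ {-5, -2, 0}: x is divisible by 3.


Evaluate the predicate on each element: -5:F, -2:F, 0:T.
Witness x = 0 satisfies the predicate.

T


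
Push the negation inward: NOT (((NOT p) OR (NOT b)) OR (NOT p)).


De Morgan: the negation of a disjunction is the conjunction of the negations.
Distribute NOT across OR, flipping it to AND, and negate each literal.

(p AND b) AND p


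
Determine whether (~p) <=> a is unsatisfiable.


Truth table over {a, p}:
a | p | φ
---------
False | False | False
True | False | True
False | True | True
True | True | False
Satisfying assignment at row 2: a=True, p=False gives True.

No, it is not a contradiction.


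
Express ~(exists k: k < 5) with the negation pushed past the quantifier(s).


¬(forall x: φ) = exists x: ¬φ, and ¬(exists x: φ) = forall x: ¬φ.
Apply to the existential statement.

forall k: ~(k < 5)


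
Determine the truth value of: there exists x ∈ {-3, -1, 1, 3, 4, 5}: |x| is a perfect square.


Evaluate the predicate on each element: -3:F, -1:T, 1:T, 3:F, 4:T, 5:F.
Witness x = -1 satisfies the predicate.

T


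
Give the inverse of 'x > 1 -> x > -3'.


The inverse of (P → Q) is (¬P → ¬Q). It is equivalent to the converse, not to the original.
Here P = 'x > 1' and Q = 'x > -3'.

If not (x > 1), then not (x > -3).


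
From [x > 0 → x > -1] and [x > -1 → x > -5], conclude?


Hypothetical syllogism: from (P → Q) and (Q → R), infer (P → R).
Chain the two implications through the shared middle term 'x > -1'.

x > 0 → x > -5


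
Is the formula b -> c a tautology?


Build the truth table over {b, c}:
b | c | φ
---------
F | F | T
T | F | F
F | T | T
T | T | T
Counterexample at row 2: with b=T, c=F, the formula is F.

No, it is not a tautology.


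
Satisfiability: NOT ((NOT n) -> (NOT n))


Check all 2 assignments over {n}:
n | φ
-----
F | F
T | F
No assignment makes the formula true.

Unsatisfiable.


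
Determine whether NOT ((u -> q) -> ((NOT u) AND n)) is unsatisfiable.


Truth table over {n, q, u}:
n | q | u | φ
-------------
F | F | F | T
T | F | F | F
F | T | F | T
T | T | F | F
F | F | T | F
T | F | T | F
F | T | T | T
T | T | T | T
Satisfying assignment at row 1: n=F, q=F, u=F gives T.

No, it is not a contradiction.


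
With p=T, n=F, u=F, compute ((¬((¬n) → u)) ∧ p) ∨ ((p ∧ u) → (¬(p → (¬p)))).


Substitute p=T, n=F, u=F:
¬n = T
(¬n) → u = T → F = F
¬((¬n) → u) = T
(¬((¬n) → u)) ∧ p = T ∧ T = T
p ∧ u = T ∧ F = F
¬p = F
p → (¬p) = T → F = F
¬(p → (¬p)) = T
(p ∧ u) → (¬(p → (¬p))) = F → T = T
((¬((¬n) → u)) ∧ p) ∨ ((p ∧ u) → (¬(p → (¬p)))) = T ∨ T = T

T


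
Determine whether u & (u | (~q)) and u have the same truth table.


Compare truth tables:
q | u | φ | ψ
-------------
False | False | False | False
True | False | False | False
False | True | True | True
True | True | True | True
The columns φ and ψ agree on every row.

Yes, they are logically equivalent.


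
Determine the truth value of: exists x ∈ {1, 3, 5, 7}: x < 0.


Evaluate the predicate on each element: 1:False, 3:False, 5:False, 7:False.
No element satisfies the predicate.

False


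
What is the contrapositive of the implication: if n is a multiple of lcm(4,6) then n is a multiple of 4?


The contrapositive of (P → Q) is (¬Q → ¬P); it is logically equivalent to the original.
Here P = 'n is a multiple of lcm(4,6)' and Q = 'n is a multiple of 4'.

If not (n is a multiple of 4), then not (n is a multiple of lcm(4,6)).


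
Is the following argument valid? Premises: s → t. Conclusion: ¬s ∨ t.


This matches the form of material implication: the conclusion follows in every model of the premises.

Valid.


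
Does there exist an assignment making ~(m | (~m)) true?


Check all 2 assignments over {m}:
m | φ
-----
False | False
True | False
No assignment makes the formula true.

Unsatisfiable.


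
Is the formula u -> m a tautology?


Build the truth table over {m, u}:
m | u | φ
---------
F | F | T
T | F | T
F | T | F
T | T | T
Counterexample at row 3: with m=F, u=T, the formula is F.

No, it is not a tautology.


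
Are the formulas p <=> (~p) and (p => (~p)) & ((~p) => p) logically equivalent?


Compare truth tables:
p | φ | ψ
---------
False | False | False
True | False | False
The columns φ and ψ agree on every row.

Yes, they are logically equivalent.


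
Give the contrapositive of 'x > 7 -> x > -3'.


The contrapositive of (P → Q) is (¬Q → ¬P); it is logically equivalent to the original.
Here P = 'x > 7' and Q = 'x > -3'.

If not (x > -3), then not (x > 7).


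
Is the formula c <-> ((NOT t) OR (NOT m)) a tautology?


Build the truth table over {c, m, t}:
c | m | t | φ
-------------
F | F | F | F
T | F | F | T
F | T | F | F
T | T | F | T
F | F | T | F
T | F | T | T
F | T | T | T
T | T | T | F
Counterexample at row 1: with c=F, m=F, t=F, the formula is F.

No, it is not a tautology.


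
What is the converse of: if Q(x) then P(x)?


The converse of (P → Q) is (Q → P). It is not in general equivalent to the original.
Here P = 'Q(x)' and Q = 'P(x)'.

If P(x), then Q(x).


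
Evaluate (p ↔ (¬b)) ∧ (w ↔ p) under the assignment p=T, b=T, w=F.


Substitute p=T, b=T, w=F:
¬b = F
p ↔ (¬b) = T ↔ F = F
w ↔ p = F ↔ T = F
(p ↔ (¬b)) ∧ (w ↔ p) = F ∧ F = F

F


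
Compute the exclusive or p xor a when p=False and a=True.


Exclusive or is true when exactly one operand is true.
Substitute: p=False, a=True.
False xor True evaluates to True.

True


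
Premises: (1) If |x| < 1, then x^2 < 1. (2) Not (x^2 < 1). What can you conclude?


Modus tollens: from (P → Q) and ¬Q, infer ¬P.
Q = 'x^2 < 1' is denied; since P → Q, P must also fail.

Not (|x| < 1).


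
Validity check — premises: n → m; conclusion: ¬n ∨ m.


This matches the form of material implication: the conclusion follows in every model of the premises.

Valid.


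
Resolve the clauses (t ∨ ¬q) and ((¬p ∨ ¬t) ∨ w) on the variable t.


The clauses contain complementary literals t and ¬t.
Resolution eliminates this pair and disjoins the remaining literals (merging duplicates).

((¬q ∨ ¬p) ∨ w)


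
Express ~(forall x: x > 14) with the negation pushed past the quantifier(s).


¬(forall x: φ) = exists x: ¬φ, and ¬(exists x: φ) = forall x: ¬φ.
Apply to the universal statement.

exists x: ~(x > 14)


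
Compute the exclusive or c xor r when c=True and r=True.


Exclusive or is true when exactly one operand is true.
Substitute: c=True, r=True.
True xor True evaluates to False.

False


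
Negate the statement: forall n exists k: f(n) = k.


Negation flips each quantifier (∀↔∃) and negates the inner predicate.
¬(forall n exists k: φ) = exists n forall k: ¬φ.

exists n forall k: ~(f(n) = k)


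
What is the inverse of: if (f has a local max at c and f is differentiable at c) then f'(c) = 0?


The inverse of (P → Q) is (¬P → ¬Q). It is equivalent to the converse, not to the original.
Here P = '(f has a local max at c and f is differentiable at c)' and Q = 'f'(c) = 0'.

If not ((f has a local max at c and f is differentiable at c)), then not (f'(c) = 0).


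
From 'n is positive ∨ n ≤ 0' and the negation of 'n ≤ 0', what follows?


Disjunctive syllogism: from (P ∨ Q) and ¬P, infer Q.
One disjunct, 'n ≤ 0', is ruled out; the other must hold.

n is positive


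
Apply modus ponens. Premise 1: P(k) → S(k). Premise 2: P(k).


Modus ponens: from (P → Q) and P, infer Q.
P = 'P(k)' is asserted, and P → Q holds, so Q follows.

S(k).


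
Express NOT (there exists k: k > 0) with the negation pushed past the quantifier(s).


¬(for all x: φ) = there exists x: ¬φ, and ¬(there exists x: φ) = for all x: ¬φ.
Apply to the existential statement.

for all k: NOT(k > 0)


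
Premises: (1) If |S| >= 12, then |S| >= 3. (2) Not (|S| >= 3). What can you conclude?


Modus tollens: from (P → Q) and ¬Q, infer ¬P.
Q = '|S| >= 3' is denied; since P → Q, P must also fail.

Not (|S| >= 12).


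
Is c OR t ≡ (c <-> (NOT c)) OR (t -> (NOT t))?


Compare truth tables:
c | t | φ | ψ
-------------
F | F | F | T
T | F | T | T
F | T | T | F
T | T | T | F
They differ at row 1 (c=F, t=F): φ=F but ψ=T.

No, they are not logically equivalent.


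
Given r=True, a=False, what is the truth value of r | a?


Disjunction is false only when both operands are false.
Substitute: r=True, a=False.
True | False evaluates to True.

True


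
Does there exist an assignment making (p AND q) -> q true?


Search for a satisfying assignment over {p, q}.
Try p=F, q=F: the formula evaluates to T.
A satisfying assignment exists.

Satisfiable.


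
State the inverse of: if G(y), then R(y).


The inverse of (P → Q) is (¬P → ¬Q). It is equivalent to the converse, not to the original.
Here P = 'G(y)' and Q = 'R(y)'.

If not (G(y)), then not (R(y)).


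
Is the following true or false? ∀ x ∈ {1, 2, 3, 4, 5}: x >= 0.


Evaluate the predicate on each element: 1:T, 2:T, 3:T, 4:T, 5:T.
Every element satisfies the predicate.

T


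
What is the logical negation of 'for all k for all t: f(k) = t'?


Negation flips each quantifier (∀↔∃) and negates the inner predicate.
¬(for all k for all t: φ) = there exists k there exists t: ¬φ.

there exists k there exists t: NOT(f(k) = t)


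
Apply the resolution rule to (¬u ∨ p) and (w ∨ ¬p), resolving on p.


The clauses contain complementary literals p and ¬p.
Resolution eliminates this pair and disjoins the remaining literals (merging duplicates).

(¬u ∨ w)


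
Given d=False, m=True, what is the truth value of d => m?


Implication is false only when antecedent is true and consequent is false.
Substitute: d=False, m=True.
False => True evaluates to True.

True


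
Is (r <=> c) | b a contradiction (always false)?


Truth table over {b, c, r}:
b | c | r | φ
-------------
False | False | False | True
True | False | False | True
False | True | False | False
True | True | False | True
False | False | True | False
True | False | True | True
False | True | True | True
True | True | True | True
Satisfying assignment at row 1: b=False, c=False, r=False gives True.

No, it is not a contradiction.


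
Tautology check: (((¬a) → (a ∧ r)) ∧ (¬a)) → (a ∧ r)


Build the truth table over {a, r}:
a | r | φ
---------
F | F | T
T | F | T
F | T | T
T | T | T
Every row evaluates to true.

Yes, it is a tautology.


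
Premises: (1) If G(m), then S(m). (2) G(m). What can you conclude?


Modus ponens: from (P → Q) and P, infer Q.
P = 'G(m)' is asserted, and P → Q holds, so Q follows.

S(m).


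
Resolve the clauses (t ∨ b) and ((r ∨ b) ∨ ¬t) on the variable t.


The clauses contain complementary literals t and ¬t.
Resolution eliminates this pair and disjoins the remaining literals (merging duplicates).

(b ∨ r)


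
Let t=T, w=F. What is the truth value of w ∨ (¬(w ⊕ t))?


Substitute t=T, w=F:
w ⊕ t = F ⊕ T = T
¬(w ⊕ t) = F
w ∨ (¬(w ⊕ t)) = F ∨ F = F

F


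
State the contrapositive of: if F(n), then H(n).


The contrapositive of (P → Q) is (¬Q → ¬P); it is logically equivalent to the original.
Here P = 'F(n)' and Q = 'H(n)'.

If not (H(n)), then not (F(n)).


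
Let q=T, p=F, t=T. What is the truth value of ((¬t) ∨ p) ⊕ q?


Substitute q=T, p=F, t=T:
¬t = F
(¬t) ∨ p = F ∨ F = F
((¬t) ∨ p) ⊕ q = F ⊕ T = T

T


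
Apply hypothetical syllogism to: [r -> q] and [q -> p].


Hypothetical syllogism: from (P → Q) and (Q → R), infer (P → R).
Chain the two implications through the shared middle term 'q'.

r -> p


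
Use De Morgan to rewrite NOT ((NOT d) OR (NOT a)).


De Morgan: the negation of a disjunction is the conjunction of the negations.
Distribute NOT across OR, flipping it to AND, and negate each literal.

d AND a


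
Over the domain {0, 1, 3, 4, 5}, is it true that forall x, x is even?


Evaluate the predicate on each element: 0:True, 1:False, 3:False, 4:True, 5:False.
Counterexample x = 1 fails the predicate.

False


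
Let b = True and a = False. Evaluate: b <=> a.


Biconditional is true when both operands have the same truth value.
Substitute: b=True, a=False.
True <=> False evaluates to False.

False


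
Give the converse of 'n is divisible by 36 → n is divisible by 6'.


The converse of (P → Q) is (Q → P). It is not in general equivalent to the original.
Here P = 'n is divisible by 36' and Q = 'n is divisible by 6'.

If n is divisible by 6, then n is divisible by 36.


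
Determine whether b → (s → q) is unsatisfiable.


Truth table over {b, q, s}:
b | q | s | φ
-------------
F | F | F | T
T | F | F | T
F | T | F | T
T | T | F | T
F | F | T | T
T | F | T | F
F | T | T | T
T | T | T | T
Satisfying assignment at row 1: b=F, q=F, s=F gives T.

No, it is not a contradiction.


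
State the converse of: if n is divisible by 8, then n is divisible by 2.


The converse of (P → Q) is (Q → P). It is not in general equivalent to the original.
Here P = 'n is divisible by 8' and Q = 'n is divisible by 2'.

If n is divisible by 2, then n is divisible by 8.


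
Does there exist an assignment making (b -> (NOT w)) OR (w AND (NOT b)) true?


Search for a satisfying assignment over {b, w}.
Try b=F, w=F: the formula evaluates to T.
A satisfying assignment exists.

Satisfiable.


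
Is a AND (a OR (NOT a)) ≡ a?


Compare truth tables:
a | φ | ψ
---------
F | F | F
T | T | T
The columns φ and ψ agree on every row.

Yes, they are logically equivalent.


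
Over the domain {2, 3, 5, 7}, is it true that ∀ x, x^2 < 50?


Evaluate the predicate on each element: 2:T, 3:T, 5:T, 7:T.
Every element satisfies the predicate.

T


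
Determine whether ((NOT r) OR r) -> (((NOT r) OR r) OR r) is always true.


Build the truth table over {r}:
r | φ
-----
F | T
T | T
Every row evaluates to true.

Yes, it is a tautology.


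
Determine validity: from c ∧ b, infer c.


This matches the form of conjunction elimination: the conclusion follows in every model of the premises.

Valid.


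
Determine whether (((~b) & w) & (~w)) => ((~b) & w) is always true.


Build the truth table over {b, w}:
b | w | φ
---------
False | False | True
True | False | True
False | True | True
True | True | True
Every row evaluates to true.

Yes, it is a tautology.


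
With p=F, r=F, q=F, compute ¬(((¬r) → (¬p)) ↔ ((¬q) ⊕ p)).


Substitute p=F, r=F, q=F:
¬r = T
¬p = T
(¬r) → (¬p) = T → T = T
¬q = T
(¬q) ⊕ p = T ⊕ F = T
((¬r) → (¬p)) ↔ ((¬q) ⊕ p) = T ↔ T = T
¬(((¬r) → (¬p)) ↔ ((¬q) ⊕ p)) = F

F


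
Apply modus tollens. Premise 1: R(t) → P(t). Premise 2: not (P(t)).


Modus tollens: from (P → Q) and ¬Q, infer ¬P.
Q = 'P(t)' is denied; since P → Q, P must also fail.

Not (R(t)).


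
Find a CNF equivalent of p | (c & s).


Step 1: Distribute ∨ over ∧: p ∨ (c ∧ s) = (p ∨ c) ∧ (p ∨ s).

(p | c) & (p | s)


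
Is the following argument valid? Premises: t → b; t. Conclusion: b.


This matches the form of modus ponens: the conclusion follows in every model of the premises.

Valid.


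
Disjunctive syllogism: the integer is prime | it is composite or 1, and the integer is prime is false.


Disjunctive syllogism: from (P ∨ Q) and ¬P, infer Q.
One disjunct, 'the integer is prime', is ruled out; the other must hold.

it is composite or 1


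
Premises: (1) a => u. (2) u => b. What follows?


Hypothetical syllogism: from (P → Q) and (Q → R), infer (P → R).
Chain the two implications through the shared middle term 'u'.

a => b


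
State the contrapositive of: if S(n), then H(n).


The contrapositive of (P → Q) is (¬Q → ¬P); it is logically equivalent to the original.
Here P = 'S(n)' and Q = 'H(n)'.

If not (H(n)), then not (S(n)).


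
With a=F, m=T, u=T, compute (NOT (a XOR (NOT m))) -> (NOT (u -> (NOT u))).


Substitute a=F, m=T, u=T:
NOT m = F
a XOR (NOT m) = F XOR F = F
NOT (a XOR (NOT m)) = T
NOT u = F
u -> (NOT u) = T -> F = F
NOT (u -> (NOT u)) = T
(NOT (a XOR (NOT m))) -> (NOT (u -> (NOT u))) = T -> T = T

T


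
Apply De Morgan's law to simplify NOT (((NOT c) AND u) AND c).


De Morgan: the negation of a conjunction is the disjunction of the negations.
Distribute NOT across AND, flipping it to OR, and negate each literal.

(c OR (NOT u)) OR (NOT c)


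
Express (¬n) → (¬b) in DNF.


Step 1: Rewrite (¬n) → (¬b) as ¬(¬n) ∨ (¬b).
Step 2: Eliminate any double negations (¬¬X = X).

n ∨ (¬b)


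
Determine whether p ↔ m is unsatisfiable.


Truth table over {m, p}:
m | p | φ
---------
F | F | T
T | F | F
F | T | F
T | T | T
Satisfying assignment at row 1: m=F, p=F gives T.

No, it is not a contradiction.


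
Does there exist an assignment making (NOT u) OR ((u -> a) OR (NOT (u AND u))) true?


Search for a satisfying assignment over {a, u}.
Try a=F, u=F: the formula evaluates to T.
A satisfying assignment exists.

Satisfiable.


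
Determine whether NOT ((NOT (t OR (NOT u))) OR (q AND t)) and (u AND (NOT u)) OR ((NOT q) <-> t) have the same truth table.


Compare truth tables:
q | t | u | φ | ψ
-----------------
F | F | F | T | F
T | F | F | T | T
F | T | F | T | T
T | T | F | F | F
F | F | T | F | F
T | F | T | F | T
F | T | T | T | T
T | T | T | F | F
They differ at row 1 (q=F, t=F, u=F): φ=T but ψ=F.

No, they are not logically equivalent.


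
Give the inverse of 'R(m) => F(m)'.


The inverse of (P → Q) is (¬P → ¬Q). It is equivalent to the converse, not to the original.
Here P = 'R(m)' and Q = 'F(m)'.

If not (R(m)), then not (F(m)).


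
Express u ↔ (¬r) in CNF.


Step 1: Rewrite u ↔ (¬r) as (u → (¬r)) ∧ ((¬r) → u).
Step 2: Rewrite each implication as a disjunction.
Step 3: Eliminate any double negations (¬¬X = X).

((¬u) ∨ (¬r)) ∧ (r ∨ u)


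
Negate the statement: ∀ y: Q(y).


¬(∀ x: φ) = ∃ x: ¬φ, and ¬(∃ x: φ) = ∀ x: ¬φ.
Apply to the universal statement.

∃ y: ¬(Q(y))


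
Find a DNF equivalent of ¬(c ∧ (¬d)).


Step 1: Apply De Morgan: ¬(c ∧ (¬d)) = ¬c ∨ ¬(¬d).
Step 2: Eliminate any double negations (¬¬X = X).

(¬c) ∨ d


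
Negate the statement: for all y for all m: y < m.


Negation flips each quantifier (∀↔∃) and negates the inner predicate.
¬(for all y for all m: φ) = there exists y there exists m: ¬φ.

there exists y there exists m: NOT(y < m)


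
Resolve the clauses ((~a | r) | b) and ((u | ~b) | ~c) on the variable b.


The clauses contain complementary literals b and ~b.
Resolution eliminates this pair and disjoins the remaining literals (merging duplicates).

(((~a | r) | ~c) | u)


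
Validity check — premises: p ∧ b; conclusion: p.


This matches the form of conjunction elimination: the conclusion follows in every model of the premises.

Valid.


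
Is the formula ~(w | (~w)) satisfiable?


Check all 2 assignments over {w}:
w | φ
-----
False | False
True | False
No assignment makes the formula true.

Unsatisfiable.


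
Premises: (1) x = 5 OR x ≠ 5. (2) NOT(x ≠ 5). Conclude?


Disjunctive syllogism: from (P ∨ Q) and ¬P, infer Q.
One disjunct, 'x ≠ 5', is ruled out; the other must hold.

x = 5


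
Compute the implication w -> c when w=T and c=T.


Implication is false only when antecedent is true and consequent is false.
Substitute: w=T, c=T.
T -> T evaluates to T.

T


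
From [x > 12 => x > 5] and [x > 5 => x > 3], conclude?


Hypothetical syllogism: from (P → Q) and (Q → R), infer (P → R).
Chain the two implications through the shared middle term 'x > 5'.

x > 12 => x > 3


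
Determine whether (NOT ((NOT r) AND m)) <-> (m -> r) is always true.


Build the truth table over {m, r}:
m | r | φ
---------
F | F | T
T | F | T
F | T | T
T | T | T
Every row evaluates to true.

Yes, it is a tautology.


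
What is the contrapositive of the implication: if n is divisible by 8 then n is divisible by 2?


The contrapositive of (P → Q) is (¬Q → ¬P); it is logically equivalent to the original.
Here P = 'n is divisible by 8' and Q = 'n is divisible by 2'.

If not (n is divisible by 2), then not (n is divisible by 8).


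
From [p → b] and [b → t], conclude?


Hypothetical syllogism: from (P → Q) and (Q → R), infer (P → R).
Chain the two implications through the shared middle term 'b'.

p → t


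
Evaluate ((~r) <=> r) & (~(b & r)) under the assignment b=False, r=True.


Substitute b=False, r=True:
~r = False
(~r) <=> r = False <=> True = False
b & r = False & True = False
~(b & r) = True
((~r) <=> r) & (~(b & r)) = False & True = False

False


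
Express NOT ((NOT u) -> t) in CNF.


Step 1: Rewrite (¬u) → t as ¬(¬u) ∨ t.
Step 2: Negate: ¬(¬(¬u) ∨ t) = (¬u) ∧ ¬t (De Morgan + double negation).

(NOT u) AND (NOT t)


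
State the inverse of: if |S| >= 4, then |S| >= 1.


The inverse of (P → Q) is (¬P → ¬Q). It is equivalent to the converse, not to the original.
Here P = '|S| >= 4' and Q = '|S| >= 1'.

If not (|S| >= 4), then not (|S| >= 1).


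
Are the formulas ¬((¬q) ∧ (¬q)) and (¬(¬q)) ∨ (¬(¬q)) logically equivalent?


Compare truth tables:
q | φ | ψ
---------
F | F | F
T | T | T
The columns φ and ψ agree on every row.

Yes, they are logically equivalent.


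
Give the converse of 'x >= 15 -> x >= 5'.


The converse of (P → Q) is (Q → P). It is not in general equivalent to the original.
Here P = 'x >= 15' and Q = 'x >= 5'.

If x >= 5, then x >= 15.


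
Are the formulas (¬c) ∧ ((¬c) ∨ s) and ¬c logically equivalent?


Compare truth tables:
c | s | φ | ψ
-------------
F | F | T | T
T | F | F | F
F | T | T | T
T | T | F | F
The columns φ and ψ agree on every row.

Yes, they are logically equivalent.


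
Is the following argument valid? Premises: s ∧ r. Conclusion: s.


This matches the form of conjunction elimination: the conclusion follows in every model of the premises.

Valid.


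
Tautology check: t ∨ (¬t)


Build the truth table over {t}:
t | φ
-----
F | T
T | T
Every row evaluates to true.

Yes, it is a tautology.


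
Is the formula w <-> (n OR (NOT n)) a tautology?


Build the truth table over {n, w}:
n | w | φ
---------
F | F | F
T | F | F
F | T | T
T | T | T
Counterexample at row 1: with n=F, w=F, the formula is F.

No, it is not a tautology.


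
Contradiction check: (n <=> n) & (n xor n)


Truth table over {n}:
n | φ
-----
False | False
True | False
Every row is false.

Yes, it is a contradiction.


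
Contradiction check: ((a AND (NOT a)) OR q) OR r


Truth table over {a, q, r}:
a | q | r | φ
-------------
F | F | F | F
T | F | F | F
F | T | F | T
T | T | F | T
F | F | T | T
T | F | T | T
F | T | T | T
T | T | T | T
Satisfying assignment at row 3: a=F, q=T, r=F gives T.

No, it is not a contradiction.


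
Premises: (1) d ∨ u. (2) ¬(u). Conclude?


Disjunctive syllogism: from (P ∨ Q) and ¬P, infer Q.
One disjunct, 'u', is ruled out; the other must hold.

d


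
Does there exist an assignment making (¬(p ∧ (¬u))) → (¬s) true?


Search for a satisfying assignment over {p, s, u}.
Try p=F, s=F, u=F: the formula evaluates to T.
A satisfying assignment exists.

Satisfiable.


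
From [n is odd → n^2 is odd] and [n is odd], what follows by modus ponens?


Modus ponens: from (P → Q) and P, infer Q.
P = 'n is odd' is asserted, and P → Q holds, so Q follows.

n^2 is odd.


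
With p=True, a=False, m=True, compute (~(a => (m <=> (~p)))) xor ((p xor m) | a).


Substitute p=True, a=False, m=True:
~p = False
m <=> (~p) = True <=> False = False
a => (m <=> (~p)) = False => False = True
~(a => (m <=> (~p))) = False
p xor m = True xor True = False
(p xor m) | a = False | False = False
(~(a => (m <=> (~p)))) xor ((p xor m) | a) = False xor False = False

False


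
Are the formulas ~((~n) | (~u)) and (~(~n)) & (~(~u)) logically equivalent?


Compare truth tables:
n | u | φ | ψ
-------------
False | False | False | False
True | False | False | False
False | True | False | False
True | True | True | True
The columns φ and ψ agree on every row.

Yes, they are logically equivalent.


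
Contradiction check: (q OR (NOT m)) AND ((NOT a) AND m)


Truth table over {a, m, q}:
a | m | q | φ
-------------
F | F | F | F
T | F | F | F
F | T | F | F
T | T | F | F
F | F | T | F
T | F | T | F
F | T | T | T
T | T | T | F
Satisfying assignment at row 7: a=F, m=T, q=T gives T.

No, it is not a contradiction.


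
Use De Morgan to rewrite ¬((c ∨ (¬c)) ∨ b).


De Morgan: the negation of a disjunction is the conjunction of the negations.
Distribute ¬ across ∨, flipping it to ∧, and negate each literal.

((¬c) ∧ c) ∧ (¬b)


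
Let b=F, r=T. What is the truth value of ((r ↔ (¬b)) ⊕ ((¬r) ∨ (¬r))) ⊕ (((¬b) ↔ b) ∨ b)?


Substitute b=F, r=T:
¬b = T
r ↔ (¬b) = T ↔ T = T
¬r = F
¬r = F
(¬r) ∨ (¬r) = F ∨ F = F
(r ↔ (¬b)) ⊕ ((¬r) ∨ (¬r)) = T ⊕ F = T
¬b = T
(¬b) ↔ b = T ↔ F = F
((¬b) ↔ b) ∨ b = F ∨ F = F
((r ↔ (¬b)) ⊕ ((¬r) ∨ (¬r))) ⊕ (((¬b) ↔ b) ∨ b) = T ⊕ F = T

T


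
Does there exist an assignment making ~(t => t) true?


Check all 2 assignments over {t}:
t | φ
-----
False | False
True | False
No assignment makes the formula true.

Unsatisfiable.


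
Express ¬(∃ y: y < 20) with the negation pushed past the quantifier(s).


¬(∀ x: φ) = ∃ x: ¬φ, and ¬(∃ x: φ) = ∀ x: ¬φ.
Apply to the existential statement.

∀ y: ¬(y < 20)


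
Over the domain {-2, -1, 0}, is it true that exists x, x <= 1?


Evaluate the predicate on each element: -2:True, -1:True, 0:True.
Witness x = -2 satisfies the predicate.

True


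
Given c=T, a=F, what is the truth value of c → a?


Implication is false only when antecedent is true and consequent is false.
Substitute: c=T, a=F.
T → F evaluates to F.

F


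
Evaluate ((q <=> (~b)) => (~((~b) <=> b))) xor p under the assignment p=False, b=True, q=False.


Substitute p=False, b=True, q=False:
~b = False
q <=> (~b) = False <=> False = True
~b = False
(~b) <=> b = False <=> True = False
~((~b) <=> b) = True
(q <=> (~b)) => (~((~b) <=> b)) = True => True = True
((q <=> (~b)) => (~((~b) <=> b))) xor p = True xor False = True

True


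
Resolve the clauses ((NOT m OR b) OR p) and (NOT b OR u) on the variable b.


The clauses contain complementary literals b and NOTb.
Resolution eliminates this pair and disjoins the remaining literals (merging duplicates).

((p OR NOT m) OR u)


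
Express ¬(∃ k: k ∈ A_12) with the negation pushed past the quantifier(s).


¬(∀ x: φ) = ∃ x: ¬φ, and ¬(∃ x: φ) = ∀ x: ¬φ.
Apply to the existential statement.

∀ k: ¬(k ∈ A_12)


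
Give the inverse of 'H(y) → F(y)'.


The inverse of (P → Q) is (¬P → ¬Q). It is equivalent to the converse, not to the original.
Here P = 'H(y)' and Q = 'F(y)'.

If not (H(y)), then not (F(y)).


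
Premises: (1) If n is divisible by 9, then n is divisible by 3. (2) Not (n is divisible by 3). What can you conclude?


Modus tollens: from (P → Q) and ¬Q, infer ¬P.
Q = 'n is divisible by 3' is denied; since P → Q, P must also fail.

Not (n is divisible by 9).


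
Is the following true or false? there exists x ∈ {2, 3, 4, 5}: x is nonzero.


Evaluate the predicate on each element: 2:T, 3:T, 4:T, 5:T.
Witness x = 2 satisfies the predicate.

T


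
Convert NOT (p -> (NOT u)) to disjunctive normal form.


Step 1: Rewrite implication then negate: ¬(¬p ∨ (¬u)) = p ∧ ¬(¬u).
Step 2: Eliminate any double negations (¬¬X = X).

p AND u


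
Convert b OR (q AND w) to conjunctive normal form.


Step 1: Distribute ∨ over ∧: b ∨ (q ∧ w) = (b ∨ q) ∧ (b ∨ w).

(b OR q) AND (b OR w)


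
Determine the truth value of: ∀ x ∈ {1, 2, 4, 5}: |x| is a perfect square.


Evaluate the predicate on each element: 1:T, 2:F, 4:T, 5:F.
Counterexample x = 2 fails the predicate.

F


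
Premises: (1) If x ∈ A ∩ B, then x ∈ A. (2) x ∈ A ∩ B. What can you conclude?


Modus ponens: from (P → Q) and P, infer Q.
P = 'x ∈ A ∩ B' is asserted, and P → Q holds, so Q follows.

x ∈ A.


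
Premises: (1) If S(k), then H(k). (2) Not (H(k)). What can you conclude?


Modus tollens: from (P → Q) and ¬Q, infer ¬P.
Q = 'H(k)' is denied; since P → Q, P must also fail.

Not (S(k)).


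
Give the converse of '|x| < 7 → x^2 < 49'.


The converse of (P → Q) is (Q → P). It is not in general equivalent to the original.
Here P = '|x| < 7' and Q = 'x^2 < 49'.

If x^2 < 49, then |x| < 7.


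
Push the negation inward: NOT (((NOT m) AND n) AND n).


De Morgan: the negation of a conjunction is the disjunction of the negations.
Distribute NOT across AND, flipping it to OR, and negate each literal.

(m OR (NOT n)) OR (NOT n)
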